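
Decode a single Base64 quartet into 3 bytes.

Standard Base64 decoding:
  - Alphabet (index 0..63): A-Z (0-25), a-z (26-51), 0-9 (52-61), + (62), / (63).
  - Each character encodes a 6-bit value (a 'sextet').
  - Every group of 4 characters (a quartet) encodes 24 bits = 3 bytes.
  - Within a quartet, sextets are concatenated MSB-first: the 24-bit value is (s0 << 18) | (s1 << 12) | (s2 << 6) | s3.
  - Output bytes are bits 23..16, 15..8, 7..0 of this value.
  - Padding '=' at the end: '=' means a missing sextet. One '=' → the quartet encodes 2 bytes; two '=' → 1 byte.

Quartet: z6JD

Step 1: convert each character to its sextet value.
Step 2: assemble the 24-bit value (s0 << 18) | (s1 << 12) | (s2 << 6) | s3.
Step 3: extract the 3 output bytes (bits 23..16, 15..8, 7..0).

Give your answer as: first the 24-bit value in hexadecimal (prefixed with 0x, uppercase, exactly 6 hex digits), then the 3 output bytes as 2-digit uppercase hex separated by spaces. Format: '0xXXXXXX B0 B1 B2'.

Sextets: z=51, 6=58, J=9, D=3
24-bit: (51<<18) | (58<<12) | (9<<6) | 3
      = 0xCC0000 | 0x03A000 | 0x000240 | 0x000003
      = 0xCFA243
Bytes: (v>>16)&0xFF=CF, (v>>8)&0xFF=A2, v&0xFF=43

Answer: 0xCFA243 CF A2 43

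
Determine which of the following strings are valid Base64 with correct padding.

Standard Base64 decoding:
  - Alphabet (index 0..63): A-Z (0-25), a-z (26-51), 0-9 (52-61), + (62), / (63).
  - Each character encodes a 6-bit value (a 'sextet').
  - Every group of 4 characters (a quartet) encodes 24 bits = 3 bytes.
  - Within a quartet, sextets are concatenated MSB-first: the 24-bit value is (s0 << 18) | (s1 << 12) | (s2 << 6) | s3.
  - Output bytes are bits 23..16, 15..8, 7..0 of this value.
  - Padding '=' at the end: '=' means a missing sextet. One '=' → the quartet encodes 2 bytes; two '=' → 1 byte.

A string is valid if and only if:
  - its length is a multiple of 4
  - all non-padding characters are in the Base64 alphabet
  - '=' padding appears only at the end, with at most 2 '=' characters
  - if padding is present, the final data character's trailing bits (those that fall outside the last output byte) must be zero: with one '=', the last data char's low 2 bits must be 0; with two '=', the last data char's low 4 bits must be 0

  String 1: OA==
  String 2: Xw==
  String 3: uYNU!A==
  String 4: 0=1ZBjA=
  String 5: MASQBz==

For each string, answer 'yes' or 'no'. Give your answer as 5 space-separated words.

String 1: 'OA==' → valid
String 2: 'Xw==' → valid
String 3: 'uYNU!A==' → invalid (bad char(s): ['!'])
String 4: '0=1ZBjA=' → invalid (bad char(s): ['=']; '=' in middle)
String 5: 'MASQBz==' → invalid (bad trailing bits)

Answer: yes yes no no no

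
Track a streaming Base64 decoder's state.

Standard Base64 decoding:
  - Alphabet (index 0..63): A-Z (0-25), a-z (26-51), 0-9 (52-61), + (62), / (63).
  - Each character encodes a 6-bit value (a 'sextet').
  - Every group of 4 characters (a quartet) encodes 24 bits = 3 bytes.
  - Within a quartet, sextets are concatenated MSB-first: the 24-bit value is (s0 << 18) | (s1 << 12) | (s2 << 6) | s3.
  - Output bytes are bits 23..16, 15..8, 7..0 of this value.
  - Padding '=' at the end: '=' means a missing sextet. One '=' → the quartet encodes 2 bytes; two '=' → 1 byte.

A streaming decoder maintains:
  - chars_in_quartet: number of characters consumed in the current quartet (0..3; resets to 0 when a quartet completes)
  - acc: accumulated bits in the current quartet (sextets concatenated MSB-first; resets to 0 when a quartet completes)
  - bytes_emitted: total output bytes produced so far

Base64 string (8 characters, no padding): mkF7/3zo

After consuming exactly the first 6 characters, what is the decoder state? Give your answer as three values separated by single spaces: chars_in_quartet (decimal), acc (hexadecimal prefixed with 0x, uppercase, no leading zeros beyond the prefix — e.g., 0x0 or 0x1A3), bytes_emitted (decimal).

Answer: 2 0xFF7 3

Derivation:
After char 0 ('m'=38): chars_in_quartet=1 acc=0x26 bytes_emitted=0
After char 1 ('k'=36): chars_in_quartet=2 acc=0x9A4 bytes_emitted=0
After char 2 ('F'=5): chars_in_quartet=3 acc=0x26905 bytes_emitted=0
After char 3 ('7'=59): chars_in_quartet=4 acc=0x9A417B -> emit 9A 41 7B, reset; bytes_emitted=3
After char 4 ('/'=63): chars_in_quartet=1 acc=0x3F bytes_emitted=3
After char 5 ('3'=55): chars_in_quartet=2 acc=0xFF7 bytes_emitted=3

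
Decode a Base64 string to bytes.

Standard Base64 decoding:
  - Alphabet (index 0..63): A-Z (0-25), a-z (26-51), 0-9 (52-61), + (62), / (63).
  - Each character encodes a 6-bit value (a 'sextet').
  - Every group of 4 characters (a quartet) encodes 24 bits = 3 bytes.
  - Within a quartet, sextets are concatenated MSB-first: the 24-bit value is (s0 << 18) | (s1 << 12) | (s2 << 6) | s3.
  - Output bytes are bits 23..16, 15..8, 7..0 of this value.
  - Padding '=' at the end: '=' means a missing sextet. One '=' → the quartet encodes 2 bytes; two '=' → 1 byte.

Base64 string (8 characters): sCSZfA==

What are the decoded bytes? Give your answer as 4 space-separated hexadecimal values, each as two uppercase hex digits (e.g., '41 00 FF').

Answer: B0 24 99 7C

Derivation:
After char 0 ('s'=44): chars_in_quartet=1 acc=0x2C bytes_emitted=0
After char 1 ('C'=2): chars_in_quartet=2 acc=0xB02 bytes_emitted=0
After char 2 ('S'=18): chars_in_quartet=3 acc=0x2C092 bytes_emitted=0
After char 3 ('Z'=25): chars_in_quartet=4 acc=0xB02499 -> emit B0 24 99, reset; bytes_emitted=3
After char 4 ('f'=31): chars_in_quartet=1 acc=0x1F bytes_emitted=3
After char 5 ('A'=0): chars_in_quartet=2 acc=0x7C0 bytes_emitted=3
Padding '==': partial quartet acc=0x7C0 -> emit 7C; bytes_emitted=4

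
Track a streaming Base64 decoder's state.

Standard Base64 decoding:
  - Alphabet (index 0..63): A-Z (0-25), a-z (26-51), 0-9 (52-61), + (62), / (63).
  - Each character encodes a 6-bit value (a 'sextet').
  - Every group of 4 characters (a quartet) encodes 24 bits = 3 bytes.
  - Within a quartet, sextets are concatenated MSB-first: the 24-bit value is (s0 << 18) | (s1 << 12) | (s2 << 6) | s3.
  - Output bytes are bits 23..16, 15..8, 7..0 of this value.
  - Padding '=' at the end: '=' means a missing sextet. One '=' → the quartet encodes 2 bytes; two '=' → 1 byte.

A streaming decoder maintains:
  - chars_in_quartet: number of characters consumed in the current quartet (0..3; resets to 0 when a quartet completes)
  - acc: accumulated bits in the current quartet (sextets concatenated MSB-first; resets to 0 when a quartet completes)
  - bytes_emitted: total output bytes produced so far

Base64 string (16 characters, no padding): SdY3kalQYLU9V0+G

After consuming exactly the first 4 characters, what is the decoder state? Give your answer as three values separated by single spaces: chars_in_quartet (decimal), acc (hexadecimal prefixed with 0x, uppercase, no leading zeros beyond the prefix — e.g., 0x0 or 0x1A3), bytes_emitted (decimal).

After char 0 ('S'=18): chars_in_quartet=1 acc=0x12 bytes_emitted=0
After char 1 ('d'=29): chars_in_quartet=2 acc=0x49D bytes_emitted=0
After char 2 ('Y'=24): chars_in_quartet=3 acc=0x12758 bytes_emitted=0
After char 3 ('3'=55): chars_in_quartet=4 acc=0x49D637 -> emit 49 D6 37, reset; bytes_emitted=3

Answer: 0 0x0 3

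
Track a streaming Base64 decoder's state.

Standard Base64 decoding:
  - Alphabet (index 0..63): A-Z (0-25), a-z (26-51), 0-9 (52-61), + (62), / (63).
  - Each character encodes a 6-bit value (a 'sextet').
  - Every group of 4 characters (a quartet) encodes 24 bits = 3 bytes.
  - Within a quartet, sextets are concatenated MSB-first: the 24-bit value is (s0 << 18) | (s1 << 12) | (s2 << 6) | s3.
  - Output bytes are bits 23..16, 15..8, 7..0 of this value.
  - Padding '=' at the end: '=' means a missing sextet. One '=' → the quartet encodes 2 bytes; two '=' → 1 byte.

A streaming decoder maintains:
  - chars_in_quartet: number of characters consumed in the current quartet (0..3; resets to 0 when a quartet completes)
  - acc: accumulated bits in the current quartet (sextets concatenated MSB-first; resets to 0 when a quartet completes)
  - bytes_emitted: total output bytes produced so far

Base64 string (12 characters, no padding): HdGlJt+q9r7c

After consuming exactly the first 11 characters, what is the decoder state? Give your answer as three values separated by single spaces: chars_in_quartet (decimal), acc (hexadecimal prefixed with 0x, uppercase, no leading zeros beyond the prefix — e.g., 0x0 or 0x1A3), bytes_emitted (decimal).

After char 0 ('H'=7): chars_in_quartet=1 acc=0x7 bytes_emitted=0
After char 1 ('d'=29): chars_in_quartet=2 acc=0x1DD bytes_emitted=0
After char 2 ('G'=6): chars_in_quartet=3 acc=0x7746 bytes_emitted=0
After char 3 ('l'=37): chars_in_quartet=4 acc=0x1DD1A5 -> emit 1D D1 A5, reset; bytes_emitted=3
After char 4 ('J'=9): chars_in_quartet=1 acc=0x9 bytes_emitted=3
After char 5 ('t'=45): chars_in_quartet=2 acc=0x26D bytes_emitted=3
After char 6 ('+'=62): chars_in_quartet=3 acc=0x9B7E bytes_emitted=3
After char 7 ('q'=42): chars_in_quartet=4 acc=0x26DFAA -> emit 26 DF AA, reset; bytes_emitted=6
After char 8 ('9'=61): chars_in_quartet=1 acc=0x3D bytes_emitted=6
After char 9 ('r'=43): chars_in_quartet=2 acc=0xF6B bytes_emitted=6
After char 10 ('7'=59): chars_in_quartet=3 acc=0x3DAFB bytes_emitted=6

Answer: 3 0x3DAFB 6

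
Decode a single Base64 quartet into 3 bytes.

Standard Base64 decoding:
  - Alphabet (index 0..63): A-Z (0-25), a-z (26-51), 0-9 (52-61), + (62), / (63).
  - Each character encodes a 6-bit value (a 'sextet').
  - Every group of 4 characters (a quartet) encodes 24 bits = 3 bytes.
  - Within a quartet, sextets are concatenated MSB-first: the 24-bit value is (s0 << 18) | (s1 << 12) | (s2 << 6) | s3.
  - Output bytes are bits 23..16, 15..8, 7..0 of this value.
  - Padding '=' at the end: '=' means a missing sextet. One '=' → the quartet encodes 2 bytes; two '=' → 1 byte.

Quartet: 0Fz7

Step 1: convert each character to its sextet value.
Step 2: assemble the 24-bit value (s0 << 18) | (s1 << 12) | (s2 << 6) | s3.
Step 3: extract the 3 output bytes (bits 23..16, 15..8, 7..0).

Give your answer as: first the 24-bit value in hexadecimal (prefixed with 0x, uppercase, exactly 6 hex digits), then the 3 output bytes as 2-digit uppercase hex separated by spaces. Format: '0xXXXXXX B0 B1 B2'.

Sextets: 0=52, F=5, z=51, 7=59
24-bit: (52<<18) | (5<<12) | (51<<6) | 59
      = 0xD00000 | 0x005000 | 0x000CC0 | 0x00003B
      = 0xD05CFB
Bytes: (v>>16)&0xFF=D0, (v>>8)&0xFF=5C, v&0xFF=FB

Answer: 0xD05CFB D0 5C FB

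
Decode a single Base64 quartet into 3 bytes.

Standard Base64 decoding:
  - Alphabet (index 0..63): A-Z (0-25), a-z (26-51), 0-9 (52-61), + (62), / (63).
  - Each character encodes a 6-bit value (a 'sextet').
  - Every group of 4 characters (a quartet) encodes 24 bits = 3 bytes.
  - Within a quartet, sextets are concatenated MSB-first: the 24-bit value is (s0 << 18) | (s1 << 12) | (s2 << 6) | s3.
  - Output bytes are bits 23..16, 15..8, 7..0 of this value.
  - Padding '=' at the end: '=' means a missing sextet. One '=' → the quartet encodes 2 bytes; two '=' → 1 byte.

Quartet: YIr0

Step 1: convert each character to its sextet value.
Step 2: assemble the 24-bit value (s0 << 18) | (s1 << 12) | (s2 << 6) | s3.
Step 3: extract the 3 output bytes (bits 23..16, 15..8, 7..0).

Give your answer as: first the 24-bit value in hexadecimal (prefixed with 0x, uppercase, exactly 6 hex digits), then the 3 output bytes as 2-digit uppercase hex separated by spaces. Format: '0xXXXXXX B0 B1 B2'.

Sextets: Y=24, I=8, r=43, 0=52
24-bit: (24<<18) | (8<<12) | (43<<6) | 52
      = 0x600000 | 0x008000 | 0x000AC0 | 0x000034
      = 0x608AF4
Bytes: (v>>16)&0xFF=60, (v>>8)&0xFF=8A, v&0xFF=F4

Answer: 0x608AF4 60 8A F4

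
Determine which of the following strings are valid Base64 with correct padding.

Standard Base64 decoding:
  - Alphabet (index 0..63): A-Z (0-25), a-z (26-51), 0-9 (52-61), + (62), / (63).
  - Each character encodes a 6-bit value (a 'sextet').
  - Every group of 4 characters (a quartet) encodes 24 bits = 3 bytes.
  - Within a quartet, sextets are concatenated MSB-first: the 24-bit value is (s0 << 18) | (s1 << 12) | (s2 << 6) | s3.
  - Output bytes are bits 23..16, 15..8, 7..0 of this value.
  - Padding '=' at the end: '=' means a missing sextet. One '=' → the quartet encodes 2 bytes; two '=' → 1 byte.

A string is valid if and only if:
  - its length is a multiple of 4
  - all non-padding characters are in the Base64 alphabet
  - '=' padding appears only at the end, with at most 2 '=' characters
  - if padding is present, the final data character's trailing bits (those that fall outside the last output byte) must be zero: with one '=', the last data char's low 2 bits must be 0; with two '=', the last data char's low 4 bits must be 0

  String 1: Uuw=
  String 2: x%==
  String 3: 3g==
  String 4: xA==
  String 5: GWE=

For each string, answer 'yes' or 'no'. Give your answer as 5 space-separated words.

Answer: yes no yes yes yes

Derivation:
String 1: 'Uuw=' → valid
String 2: 'x%==' → invalid (bad char(s): ['%'])
String 3: '3g==' → valid
String 4: 'xA==' → valid
String 5: 'GWE=' → valid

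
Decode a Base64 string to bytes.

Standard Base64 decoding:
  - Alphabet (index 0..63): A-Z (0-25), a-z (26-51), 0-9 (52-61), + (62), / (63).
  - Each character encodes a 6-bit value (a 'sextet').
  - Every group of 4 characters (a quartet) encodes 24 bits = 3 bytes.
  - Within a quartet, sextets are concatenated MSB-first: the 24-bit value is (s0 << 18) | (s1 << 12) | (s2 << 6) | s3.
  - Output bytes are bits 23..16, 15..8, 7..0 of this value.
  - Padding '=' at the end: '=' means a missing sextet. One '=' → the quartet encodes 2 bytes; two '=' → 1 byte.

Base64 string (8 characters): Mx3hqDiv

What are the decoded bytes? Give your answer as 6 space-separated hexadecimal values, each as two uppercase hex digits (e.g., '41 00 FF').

After char 0 ('M'=12): chars_in_quartet=1 acc=0xC bytes_emitted=0
After char 1 ('x'=49): chars_in_quartet=2 acc=0x331 bytes_emitted=0
After char 2 ('3'=55): chars_in_quartet=3 acc=0xCC77 bytes_emitted=0
After char 3 ('h'=33): chars_in_quartet=4 acc=0x331DE1 -> emit 33 1D E1, reset; bytes_emitted=3
After char 4 ('q'=42): chars_in_quartet=1 acc=0x2A bytes_emitted=3
After char 5 ('D'=3): chars_in_quartet=2 acc=0xA83 bytes_emitted=3
After char 6 ('i'=34): chars_in_quartet=3 acc=0x2A0E2 bytes_emitted=3
After char 7 ('v'=47): chars_in_quartet=4 acc=0xA838AF -> emit A8 38 AF, reset; bytes_emitted=6

Answer: 33 1D E1 A8 38 AF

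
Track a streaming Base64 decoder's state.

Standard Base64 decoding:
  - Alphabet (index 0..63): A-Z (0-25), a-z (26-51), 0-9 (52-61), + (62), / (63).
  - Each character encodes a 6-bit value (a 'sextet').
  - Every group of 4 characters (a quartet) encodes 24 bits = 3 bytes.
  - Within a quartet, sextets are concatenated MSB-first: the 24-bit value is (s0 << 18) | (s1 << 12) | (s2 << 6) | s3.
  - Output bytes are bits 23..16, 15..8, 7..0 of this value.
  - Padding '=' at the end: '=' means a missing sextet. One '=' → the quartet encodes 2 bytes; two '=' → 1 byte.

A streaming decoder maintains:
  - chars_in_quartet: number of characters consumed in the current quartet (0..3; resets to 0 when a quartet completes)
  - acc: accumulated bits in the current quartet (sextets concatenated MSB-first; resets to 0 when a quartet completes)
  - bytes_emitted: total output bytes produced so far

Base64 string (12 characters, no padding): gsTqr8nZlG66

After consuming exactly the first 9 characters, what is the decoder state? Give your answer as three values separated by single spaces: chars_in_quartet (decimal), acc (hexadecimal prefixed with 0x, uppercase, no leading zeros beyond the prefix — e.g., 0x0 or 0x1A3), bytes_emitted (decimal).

After char 0 ('g'=32): chars_in_quartet=1 acc=0x20 bytes_emitted=0
After char 1 ('s'=44): chars_in_quartet=2 acc=0x82C bytes_emitted=0
After char 2 ('T'=19): chars_in_quartet=3 acc=0x20B13 bytes_emitted=0
After char 3 ('q'=42): chars_in_quartet=4 acc=0x82C4EA -> emit 82 C4 EA, reset; bytes_emitted=3
After char 4 ('r'=43): chars_in_quartet=1 acc=0x2B bytes_emitted=3
After char 5 ('8'=60): chars_in_quartet=2 acc=0xAFC bytes_emitted=3
After char 6 ('n'=39): chars_in_quartet=3 acc=0x2BF27 bytes_emitted=3
After char 7 ('Z'=25): chars_in_quartet=4 acc=0xAFC9D9 -> emit AF C9 D9, reset; bytes_emitted=6
After char 8 ('l'=37): chars_in_quartet=1 acc=0x25 bytes_emitted=6

Answer: 1 0x25 6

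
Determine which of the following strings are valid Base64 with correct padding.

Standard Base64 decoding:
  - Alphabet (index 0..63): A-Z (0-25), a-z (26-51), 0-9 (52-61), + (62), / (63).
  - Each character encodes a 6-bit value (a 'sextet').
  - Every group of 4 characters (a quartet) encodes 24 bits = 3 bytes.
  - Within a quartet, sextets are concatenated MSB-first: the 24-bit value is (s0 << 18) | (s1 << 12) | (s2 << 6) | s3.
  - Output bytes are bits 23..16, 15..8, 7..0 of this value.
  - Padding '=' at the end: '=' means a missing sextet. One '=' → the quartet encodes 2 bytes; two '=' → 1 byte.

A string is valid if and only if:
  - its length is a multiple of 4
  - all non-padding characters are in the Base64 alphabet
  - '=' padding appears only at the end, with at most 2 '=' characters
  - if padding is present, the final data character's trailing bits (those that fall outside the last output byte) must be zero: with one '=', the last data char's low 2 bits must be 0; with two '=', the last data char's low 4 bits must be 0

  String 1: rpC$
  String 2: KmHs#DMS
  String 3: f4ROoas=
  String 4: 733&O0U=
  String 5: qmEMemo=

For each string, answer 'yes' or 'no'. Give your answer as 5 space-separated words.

String 1: 'rpC$' → invalid (bad char(s): ['$'])
String 2: 'KmHs#DMS' → invalid (bad char(s): ['#'])
String 3: 'f4ROoas=' → valid
String 4: '733&O0U=' → invalid (bad char(s): ['&'])
String 5: 'qmEMemo=' → valid

Answer: no no yes no yes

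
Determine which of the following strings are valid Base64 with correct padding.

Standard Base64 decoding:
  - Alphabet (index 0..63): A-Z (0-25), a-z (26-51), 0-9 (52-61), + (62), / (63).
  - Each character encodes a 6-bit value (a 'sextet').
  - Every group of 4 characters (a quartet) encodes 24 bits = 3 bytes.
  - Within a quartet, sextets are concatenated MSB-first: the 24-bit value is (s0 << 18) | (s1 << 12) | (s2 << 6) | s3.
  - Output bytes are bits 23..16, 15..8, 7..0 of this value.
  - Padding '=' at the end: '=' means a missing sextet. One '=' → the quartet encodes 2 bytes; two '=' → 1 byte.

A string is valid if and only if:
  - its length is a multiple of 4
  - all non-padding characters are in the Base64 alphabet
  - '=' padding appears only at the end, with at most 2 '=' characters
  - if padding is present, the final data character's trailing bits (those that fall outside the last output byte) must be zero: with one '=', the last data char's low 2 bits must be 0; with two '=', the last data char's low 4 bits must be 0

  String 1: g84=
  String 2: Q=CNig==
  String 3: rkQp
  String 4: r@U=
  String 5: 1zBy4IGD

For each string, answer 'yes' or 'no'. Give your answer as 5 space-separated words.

String 1: 'g84=' → valid
String 2: 'Q=CNig==' → invalid (bad char(s): ['=']; '=' in middle)
String 3: 'rkQp' → valid
String 4: 'r@U=' → invalid (bad char(s): ['@'])
String 5: '1zBy4IGD' → valid

Answer: yes no yes no yes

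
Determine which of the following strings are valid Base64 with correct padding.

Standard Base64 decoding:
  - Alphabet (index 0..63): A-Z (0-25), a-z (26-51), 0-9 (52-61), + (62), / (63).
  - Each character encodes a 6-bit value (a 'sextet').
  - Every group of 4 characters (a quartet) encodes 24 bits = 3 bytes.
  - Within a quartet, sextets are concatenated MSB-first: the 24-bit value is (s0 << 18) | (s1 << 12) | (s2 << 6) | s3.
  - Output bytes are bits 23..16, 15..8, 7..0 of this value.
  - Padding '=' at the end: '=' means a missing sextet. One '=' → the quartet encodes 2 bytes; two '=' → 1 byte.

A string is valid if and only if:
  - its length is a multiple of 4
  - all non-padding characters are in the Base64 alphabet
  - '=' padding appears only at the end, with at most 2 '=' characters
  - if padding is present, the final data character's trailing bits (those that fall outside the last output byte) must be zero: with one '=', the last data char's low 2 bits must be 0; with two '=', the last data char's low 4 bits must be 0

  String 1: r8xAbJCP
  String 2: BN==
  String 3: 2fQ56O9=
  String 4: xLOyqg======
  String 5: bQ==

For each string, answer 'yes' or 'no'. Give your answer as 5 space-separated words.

Answer: yes no no no yes

Derivation:
String 1: 'r8xAbJCP' → valid
String 2: 'BN==' → invalid (bad trailing bits)
String 3: '2fQ56O9=' → invalid (bad trailing bits)
String 4: 'xLOyqg======' → invalid (6 pad chars (max 2))
String 5: 'bQ==' → valid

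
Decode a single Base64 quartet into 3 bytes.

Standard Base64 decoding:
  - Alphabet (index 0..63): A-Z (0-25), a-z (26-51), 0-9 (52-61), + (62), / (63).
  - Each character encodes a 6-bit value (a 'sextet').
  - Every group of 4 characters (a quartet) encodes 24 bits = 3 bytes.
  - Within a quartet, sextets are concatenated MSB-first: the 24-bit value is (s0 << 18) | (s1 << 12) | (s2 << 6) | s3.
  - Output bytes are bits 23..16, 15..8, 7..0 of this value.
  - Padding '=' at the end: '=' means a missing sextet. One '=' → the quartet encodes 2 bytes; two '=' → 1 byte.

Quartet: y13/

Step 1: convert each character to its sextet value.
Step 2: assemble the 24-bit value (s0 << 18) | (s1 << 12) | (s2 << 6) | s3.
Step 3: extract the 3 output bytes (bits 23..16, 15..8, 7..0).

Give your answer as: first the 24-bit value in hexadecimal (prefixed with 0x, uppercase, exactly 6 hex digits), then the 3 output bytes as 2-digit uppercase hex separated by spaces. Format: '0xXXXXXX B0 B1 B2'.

Answer: 0xCB5DFF CB 5D FF

Derivation:
Sextets: y=50, 1=53, 3=55, /=63
24-bit: (50<<18) | (53<<12) | (55<<6) | 63
      = 0xC80000 | 0x035000 | 0x000DC0 | 0x00003F
      = 0xCB5DFF
Bytes: (v>>16)&0xFF=CB, (v>>8)&0xFF=5D, v&0xFF=FF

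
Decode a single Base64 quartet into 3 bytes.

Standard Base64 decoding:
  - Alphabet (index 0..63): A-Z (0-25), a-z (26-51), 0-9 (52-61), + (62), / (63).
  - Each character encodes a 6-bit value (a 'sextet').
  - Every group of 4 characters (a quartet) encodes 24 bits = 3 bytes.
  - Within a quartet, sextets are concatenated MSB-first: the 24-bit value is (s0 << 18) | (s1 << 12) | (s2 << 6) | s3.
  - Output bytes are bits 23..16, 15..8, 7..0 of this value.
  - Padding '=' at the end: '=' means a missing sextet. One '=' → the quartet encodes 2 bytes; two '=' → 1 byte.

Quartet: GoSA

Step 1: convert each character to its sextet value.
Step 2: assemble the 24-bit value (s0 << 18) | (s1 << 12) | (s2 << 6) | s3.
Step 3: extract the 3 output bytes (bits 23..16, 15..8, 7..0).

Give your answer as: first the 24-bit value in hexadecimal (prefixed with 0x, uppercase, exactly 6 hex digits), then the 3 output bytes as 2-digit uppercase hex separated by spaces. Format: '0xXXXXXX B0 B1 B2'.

Answer: 0x1A8480 1A 84 80

Derivation:
Sextets: G=6, o=40, S=18, A=0
24-bit: (6<<18) | (40<<12) | (18<<6) | 0
      = 0x180000 | 0x028000 | 0x000480 | 0x000000
      = 0x1A8480
Bytes: (v>>16)&0xFF=1A, (v>>8)&0xFF=84, v&0xFF=80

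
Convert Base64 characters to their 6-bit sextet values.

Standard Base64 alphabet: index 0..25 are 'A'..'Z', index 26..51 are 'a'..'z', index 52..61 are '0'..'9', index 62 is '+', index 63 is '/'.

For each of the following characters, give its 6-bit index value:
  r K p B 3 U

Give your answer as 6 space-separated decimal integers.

'r': a..z range, 26 + ord('r') − ord('a') = 43
'K': A..Z range, ord('K') − ord('A') = 10
'p': a..z range, 26 + ord('p') − ord('a') = 41
'B': A..Z range, ord('B') − ord('A') = 1
'3': 0..9 range, 52 + ord('3') − ord('0') = 55
'U': A..Z range, ord('U') − ord('A') = 20

Answer: 43 10 41 1 55 20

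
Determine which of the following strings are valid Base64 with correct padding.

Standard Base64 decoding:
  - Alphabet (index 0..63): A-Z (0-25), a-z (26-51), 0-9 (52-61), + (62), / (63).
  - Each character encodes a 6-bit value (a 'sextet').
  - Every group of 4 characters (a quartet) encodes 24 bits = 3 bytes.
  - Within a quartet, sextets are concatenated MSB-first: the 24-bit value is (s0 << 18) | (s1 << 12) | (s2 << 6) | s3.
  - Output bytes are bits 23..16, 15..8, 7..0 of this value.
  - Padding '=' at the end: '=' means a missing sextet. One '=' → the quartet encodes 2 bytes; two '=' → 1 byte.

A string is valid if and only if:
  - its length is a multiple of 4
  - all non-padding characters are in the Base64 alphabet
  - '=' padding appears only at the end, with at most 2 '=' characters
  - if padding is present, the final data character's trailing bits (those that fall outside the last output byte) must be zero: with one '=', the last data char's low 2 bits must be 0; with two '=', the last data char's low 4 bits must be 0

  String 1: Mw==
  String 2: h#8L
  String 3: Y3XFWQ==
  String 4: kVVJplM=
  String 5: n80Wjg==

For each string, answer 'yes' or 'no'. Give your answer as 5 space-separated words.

String 1: 'Mw==' → valid
String 2: 'h#8L' → invalid (bad char(s): ['#'])
String 3: 'Y3XFWQ==' → valid
String 4: 'kVVJplM=' → valid
String 5: 'n80Wjg==' → valid

Answer: yes no yes yes yes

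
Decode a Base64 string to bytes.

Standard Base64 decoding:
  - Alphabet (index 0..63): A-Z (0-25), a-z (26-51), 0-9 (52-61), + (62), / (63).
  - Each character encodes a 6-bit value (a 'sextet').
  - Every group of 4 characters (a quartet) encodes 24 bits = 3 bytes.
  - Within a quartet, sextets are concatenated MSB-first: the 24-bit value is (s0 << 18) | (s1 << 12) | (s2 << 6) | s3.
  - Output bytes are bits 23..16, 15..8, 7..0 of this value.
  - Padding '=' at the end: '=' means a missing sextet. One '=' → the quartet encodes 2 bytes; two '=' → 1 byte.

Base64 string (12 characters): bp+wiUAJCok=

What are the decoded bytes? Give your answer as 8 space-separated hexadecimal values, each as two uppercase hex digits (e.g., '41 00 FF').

After char 0 ('b'=27): chars_in_quartet=1 acc=0x1B bytes_emitted=0
After char 1 ('p'=41): chars_in_quartet=2 acc=0x6E9 bytes_emitted=0
After char 2 ('+'=62): chars_in_quartet=3 acc=0x1BA7E bytes_emitted=0
After char 3 ('w'=48): chars_in_quartet=4 acc=0x6E9FB0 -> emit 6E 9F B0, reset; bytes_emitted=3
After char 4 ('i'=34): chars_in_quartet=1 acc=0x22 bytes_emitted=3
After char 5 ('U'=20): chars_in_quartet=2 acc=0x894 bytes_emitted=3
After char 6 ('A'=0): chars_in_quartet=3 acc=0x22500 bytes_emitted=3
After char 7 ('J'=9): chars_in_quartet=4 acc=0x894009 -> emit 89 40 09, reset; bytes_emitted=6
After char 8 ('C'=2): chars_in_quartet=1 acc=0x2 bytes_emitted=6
After char 9 ('o'=40): chars_in_quartet=2 acc=0xA8 bytes_emitted=6
After char 10 ('k'=36): chars_in_quartet=3 acc=0x2A24 bytes_emitted=6
Padding '=': partial quartet acc=0x2A24 -> emit 0A 89; bytes_emitted=8

Answer: 6E 9F B0 89 40 09 0A 89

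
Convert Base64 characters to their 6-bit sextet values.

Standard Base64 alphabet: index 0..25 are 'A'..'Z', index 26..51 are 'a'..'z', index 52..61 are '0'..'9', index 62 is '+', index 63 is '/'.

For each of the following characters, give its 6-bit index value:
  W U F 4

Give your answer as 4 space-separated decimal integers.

Answer: 22 20 5 56

Derivation:
'W': A..Z range, ord('W') − ord('A') = 22
'U': A..Z range, ord('U') − ord('A') = 20
'F': A..Z range, ord('F') − ord('A') = 5
'4': 0..9 range, 52 + ord('4') − ord('0') = 56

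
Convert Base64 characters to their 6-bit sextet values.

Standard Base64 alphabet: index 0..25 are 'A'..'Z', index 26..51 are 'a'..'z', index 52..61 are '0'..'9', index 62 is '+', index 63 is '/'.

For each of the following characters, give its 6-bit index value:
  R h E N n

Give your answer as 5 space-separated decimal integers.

Answer: 17 33 4 13 39

Derivation:
'R': A..Z range, ord('R') − ord('A') = 17
'h': a..z range, 26 + ord('h') − ord('a') = 33
'E': A..Z range, ord('E') − ord('A') = 4
'N': A..Z range, ord('N') − ord('A') = 13
'n': a..z range, 26 + ord('n') − ord('a') = 39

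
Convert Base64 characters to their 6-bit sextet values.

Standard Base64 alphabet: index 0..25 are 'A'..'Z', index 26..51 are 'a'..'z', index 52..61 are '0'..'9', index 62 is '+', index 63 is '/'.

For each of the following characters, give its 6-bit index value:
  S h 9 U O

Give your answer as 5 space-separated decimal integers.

'S': A..Z range, ord('S') − ord('A') = 18
'h': a..z range, 26 + ord('h') − ord('a') = 33
'9': 0..9 range, 52 + ord('9') − ord('0') = 61
'U': A..Z range, ord('U') − ord('A') = 20
'O': A..Z range, ord('O') − ord('A') = 14

Answer: 18 33 61 20 14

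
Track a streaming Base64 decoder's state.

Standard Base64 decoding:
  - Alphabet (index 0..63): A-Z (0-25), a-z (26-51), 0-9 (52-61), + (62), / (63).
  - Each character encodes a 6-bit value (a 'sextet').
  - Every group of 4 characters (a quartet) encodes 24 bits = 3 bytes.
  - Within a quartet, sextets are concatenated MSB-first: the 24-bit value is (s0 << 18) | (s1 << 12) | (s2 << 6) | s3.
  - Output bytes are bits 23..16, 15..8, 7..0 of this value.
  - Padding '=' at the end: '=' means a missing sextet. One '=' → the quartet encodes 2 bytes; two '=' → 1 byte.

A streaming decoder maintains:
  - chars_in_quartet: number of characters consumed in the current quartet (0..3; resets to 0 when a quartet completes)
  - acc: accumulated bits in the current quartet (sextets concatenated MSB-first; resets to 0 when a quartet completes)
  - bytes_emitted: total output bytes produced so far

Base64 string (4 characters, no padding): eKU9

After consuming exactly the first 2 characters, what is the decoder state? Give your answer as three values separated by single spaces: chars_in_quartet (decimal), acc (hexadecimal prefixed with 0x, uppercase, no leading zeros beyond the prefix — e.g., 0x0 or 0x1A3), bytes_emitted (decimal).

Answer: 2 0x78A 0

Derivation:
After char 0 ('e'=30): chars_in_quartet=1 acc=0x1E bytes_emitted=0
After char 1 ('K'=10): chars_in_quartet=2 acc=0x78A bytes_emitted=0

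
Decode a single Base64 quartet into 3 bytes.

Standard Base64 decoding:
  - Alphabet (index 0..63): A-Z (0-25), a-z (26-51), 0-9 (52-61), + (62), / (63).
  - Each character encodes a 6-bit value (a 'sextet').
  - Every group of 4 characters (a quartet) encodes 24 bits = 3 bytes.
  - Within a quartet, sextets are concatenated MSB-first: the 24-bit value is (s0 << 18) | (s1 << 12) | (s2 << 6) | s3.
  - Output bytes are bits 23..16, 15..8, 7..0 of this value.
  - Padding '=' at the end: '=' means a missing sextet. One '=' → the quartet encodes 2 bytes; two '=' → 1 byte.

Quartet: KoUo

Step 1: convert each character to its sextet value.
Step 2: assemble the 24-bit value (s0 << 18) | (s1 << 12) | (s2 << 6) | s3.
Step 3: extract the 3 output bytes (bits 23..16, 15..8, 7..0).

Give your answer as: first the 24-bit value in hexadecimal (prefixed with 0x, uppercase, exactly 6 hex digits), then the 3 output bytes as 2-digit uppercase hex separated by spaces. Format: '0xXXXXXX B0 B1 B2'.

Answer: 0x2A8528 2A 85 28

Derivation:
Sextets: K=10, o=40, U=20, o=40
24-bit: (10<<18) | (40<<12) | (20<<6) | 40
      = 0x280000 | 0x028000 | 0x000500 | 0x000028
      = 0x2A8528
Bytes: (v>>16)&0xFF=2A, (v>>8)&0xFF=85, v&0xFF=28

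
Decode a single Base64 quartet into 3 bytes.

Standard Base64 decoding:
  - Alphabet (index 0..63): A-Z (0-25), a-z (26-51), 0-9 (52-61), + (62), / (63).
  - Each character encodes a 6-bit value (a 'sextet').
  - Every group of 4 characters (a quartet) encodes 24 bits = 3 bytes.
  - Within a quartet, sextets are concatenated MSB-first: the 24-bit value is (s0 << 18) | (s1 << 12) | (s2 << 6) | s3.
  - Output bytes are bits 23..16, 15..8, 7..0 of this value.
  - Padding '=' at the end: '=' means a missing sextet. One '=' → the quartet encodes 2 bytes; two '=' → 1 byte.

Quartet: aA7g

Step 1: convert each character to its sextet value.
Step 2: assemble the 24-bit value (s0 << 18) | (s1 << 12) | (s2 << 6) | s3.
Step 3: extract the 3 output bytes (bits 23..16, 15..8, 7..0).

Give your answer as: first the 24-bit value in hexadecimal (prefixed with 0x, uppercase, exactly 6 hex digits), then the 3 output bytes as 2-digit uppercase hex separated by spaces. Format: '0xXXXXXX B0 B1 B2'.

Sextets: a=26, A=0, 7=59, g=32
24-bit: (26<<18) | (0<<12) | (59<<6) | 32
      = 0x680000 | 0x000000 | 0x000EC0 | 0x000020
      = 0x680EE0
Bytes: (v>>16)&0xFF=68, (v>>8)&0xFF=0E, v&0xFF=E0

Answer: 0x680EE0 68 0E E0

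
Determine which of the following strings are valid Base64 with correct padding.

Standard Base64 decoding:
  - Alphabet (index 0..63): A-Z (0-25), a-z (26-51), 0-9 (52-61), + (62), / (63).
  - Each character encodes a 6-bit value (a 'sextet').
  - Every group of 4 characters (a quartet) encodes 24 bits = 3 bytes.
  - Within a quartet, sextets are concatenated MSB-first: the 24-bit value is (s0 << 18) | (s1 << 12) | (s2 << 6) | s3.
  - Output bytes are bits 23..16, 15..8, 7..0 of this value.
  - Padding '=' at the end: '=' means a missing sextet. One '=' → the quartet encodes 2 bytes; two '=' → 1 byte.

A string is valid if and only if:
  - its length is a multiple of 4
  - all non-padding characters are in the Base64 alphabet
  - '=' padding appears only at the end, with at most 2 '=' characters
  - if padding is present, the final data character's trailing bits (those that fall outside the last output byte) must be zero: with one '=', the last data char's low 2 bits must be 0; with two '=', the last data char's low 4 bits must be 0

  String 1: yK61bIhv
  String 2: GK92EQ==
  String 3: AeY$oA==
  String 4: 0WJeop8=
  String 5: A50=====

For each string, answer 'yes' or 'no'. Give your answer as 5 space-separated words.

Answer: yes yes no yes no

Derivation:
String 1: 'yK61bIhv' → valid
String 2: 'GK92EQ==' → valid
String 3: 'AeY$oA==' → invalid (bad char(s): ['$'])
String 4: '0WJeop8=' → valid
String 5: 'A50=====' → invalid (5 pad chars (max 2))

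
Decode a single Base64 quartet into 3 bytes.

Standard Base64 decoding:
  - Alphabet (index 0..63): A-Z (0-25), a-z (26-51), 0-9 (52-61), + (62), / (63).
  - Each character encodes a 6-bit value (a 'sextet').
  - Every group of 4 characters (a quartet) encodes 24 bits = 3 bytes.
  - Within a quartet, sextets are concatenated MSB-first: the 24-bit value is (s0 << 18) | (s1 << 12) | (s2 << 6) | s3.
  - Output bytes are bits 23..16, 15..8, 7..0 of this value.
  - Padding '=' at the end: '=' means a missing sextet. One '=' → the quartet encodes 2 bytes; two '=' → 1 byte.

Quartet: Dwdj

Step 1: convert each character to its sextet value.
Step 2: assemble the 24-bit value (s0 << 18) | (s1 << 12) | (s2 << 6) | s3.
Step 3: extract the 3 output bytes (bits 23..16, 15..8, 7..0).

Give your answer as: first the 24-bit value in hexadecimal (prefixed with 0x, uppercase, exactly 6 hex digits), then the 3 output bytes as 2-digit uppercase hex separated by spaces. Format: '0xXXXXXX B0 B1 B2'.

Sextets: D=3, w=48, d=29, j=35
24-bit: (3<<18) | (48<<12) | (29<<6) | 35
      = 0x0C0000 | 0x030000 | 0x000740 | 0x000023
      = 0x0F0763
Bytes: (v>>16)&0xFF=0F, (v>>8)&0xFF=07, v&0xFF=63

Answer: 0x0F0763 0F 07 63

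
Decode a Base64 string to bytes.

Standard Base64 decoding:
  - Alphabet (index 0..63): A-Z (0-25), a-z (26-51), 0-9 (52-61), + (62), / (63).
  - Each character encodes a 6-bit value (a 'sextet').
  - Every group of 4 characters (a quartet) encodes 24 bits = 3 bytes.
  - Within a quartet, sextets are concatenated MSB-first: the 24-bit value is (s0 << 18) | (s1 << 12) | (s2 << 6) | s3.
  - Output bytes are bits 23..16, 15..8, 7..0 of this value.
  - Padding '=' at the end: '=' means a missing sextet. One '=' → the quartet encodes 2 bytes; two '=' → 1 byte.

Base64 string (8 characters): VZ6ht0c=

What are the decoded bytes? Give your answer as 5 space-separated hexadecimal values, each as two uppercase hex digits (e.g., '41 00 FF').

Answer: 55 9E A1 B7 47

Derivation:
After char 0 ('V'=21): chars_in_quartet=1 acc=0x15 bytes_emitted=0
After char 1 ('Z'=25): chars_in_quartet=2 acc=0x559 bytes_emitted=0
After char 2 ('6'=58): chars_in_quartet=3 acc=0x1567A bytes_emitted=0
After char 3 ('h'=33): chars_in_quartet=4 acc=0x559EA1 -> emit 55 9E A1, reset; bytes_emitted=3
After char 4 ('t'=45): chars_in_quartet=1 acc=0x2D bytes_emitted=3
After char 5 ('0'=52): chars_in_quartet=2 acc=0xB74 bytes_emitted=3
After char 6 ('c'=28): chars_in_quartet=3 acc=0x2DD1C bytes_emitted=3
Padding '=': partial quartet acc=0x2DD1C -> emit B7 47; bytes_emitted=5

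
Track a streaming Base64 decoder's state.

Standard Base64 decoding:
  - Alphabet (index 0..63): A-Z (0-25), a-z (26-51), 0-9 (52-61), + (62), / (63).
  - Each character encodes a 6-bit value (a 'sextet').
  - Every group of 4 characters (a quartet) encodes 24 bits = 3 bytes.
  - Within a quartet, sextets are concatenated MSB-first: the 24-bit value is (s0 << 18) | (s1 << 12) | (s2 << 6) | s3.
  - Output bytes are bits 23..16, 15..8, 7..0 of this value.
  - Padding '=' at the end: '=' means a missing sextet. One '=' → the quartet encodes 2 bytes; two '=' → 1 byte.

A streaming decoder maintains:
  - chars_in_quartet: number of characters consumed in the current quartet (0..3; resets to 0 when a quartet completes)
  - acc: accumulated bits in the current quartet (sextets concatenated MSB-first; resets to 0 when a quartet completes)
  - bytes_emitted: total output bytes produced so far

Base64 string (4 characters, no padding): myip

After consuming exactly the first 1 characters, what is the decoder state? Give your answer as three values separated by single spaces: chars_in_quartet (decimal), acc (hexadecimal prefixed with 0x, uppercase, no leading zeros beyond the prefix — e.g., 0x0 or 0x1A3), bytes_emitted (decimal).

Answer: 1 0x26 0

Derivation:
After char 0 ('m'=38): chars_in_quartet=1 acc=0x26 bytes_emitted=0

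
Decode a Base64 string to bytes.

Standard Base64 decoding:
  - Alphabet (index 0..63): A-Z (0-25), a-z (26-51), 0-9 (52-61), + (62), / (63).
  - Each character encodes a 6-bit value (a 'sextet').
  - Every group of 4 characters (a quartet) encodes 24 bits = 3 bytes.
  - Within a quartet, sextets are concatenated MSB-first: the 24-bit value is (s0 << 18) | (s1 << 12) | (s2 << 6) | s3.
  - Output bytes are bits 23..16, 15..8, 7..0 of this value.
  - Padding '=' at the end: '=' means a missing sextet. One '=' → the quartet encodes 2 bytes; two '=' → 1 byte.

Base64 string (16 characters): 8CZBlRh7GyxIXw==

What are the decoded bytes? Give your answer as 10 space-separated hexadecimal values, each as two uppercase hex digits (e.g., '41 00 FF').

After char 0 ('8'=60): chars_in_quartet=1 acc=0x3C bytes_emitted=0
After char 1 ('C'=2): chars_in_quartet=2 acc=0xF02 bytes_emitted=0
After char 2 ('Z'=25): chars_in_quartet=3 acc=0x3C099 bytes_emitted=0
After char 3 ('B'=1): chars_in_quartet=4 acc=0xF02641 -> emit F0 26 41, reset; bytes_emitted=3
After char 4 ('l'=37): chars_in_quartet=1 acc=0x25 bytes_emitted=3
After char 5 ('R'=17): chars_in_quartet=2 acc=0x951 bytes_emitted=3
After char 6 ('h'=33): chars_in_quartet=3 acc=0x25461 bytes_emitted=3
After char 7 ('7'=59): chars_in_quartet=4 acc=0x95187B -> emit 95 18 7B, reset; bytes_emitted=6
After char 8 ('G'=6): chars_in_quartet=1 acc=0x6 bytes_emitted=6
After char 9 ('y'=50): chars_in_quartet=2 acc=0x1B2 bytes_emitted=6
After char 10 ('x'=49): chars_in_quartet=3 acc=0x6CB1 bytes_emitted=6
After char 11 ('I'=8): chars_in_quartet=4 acc=0x1B2C48 -> emit 1B 2C 48, reset; bytes_emitted=9
After char 12 ('X'=23): chars_in_quartet=1 acc=0x17 bytes_emitted=9
After char 13 ('w'=48): chars_in_quartet=2 acc=0x5F0 bytes_emitted=9
Padding '==': partial quartet acc=0x5F0 -> emit 5F; bytes_emitted=10

Answer: F0 26 41 95 18 7B 1B 2C 48 5F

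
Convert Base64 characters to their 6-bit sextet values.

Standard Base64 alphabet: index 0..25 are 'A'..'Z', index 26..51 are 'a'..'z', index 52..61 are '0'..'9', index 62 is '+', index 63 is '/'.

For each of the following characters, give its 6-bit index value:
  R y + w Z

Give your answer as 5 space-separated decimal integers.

'R': A..Z range, ord('R') − ord('A') = 17
'y': a..z range, 26 + ord('y') − ord('a') = 50
'+': index 62
'w': a..z range, 26 + ord('w') − ord('a') = 48
'Z': A..Z range, ord('Z') − ord('A') = 25

Answer: 17 50 62 48 25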